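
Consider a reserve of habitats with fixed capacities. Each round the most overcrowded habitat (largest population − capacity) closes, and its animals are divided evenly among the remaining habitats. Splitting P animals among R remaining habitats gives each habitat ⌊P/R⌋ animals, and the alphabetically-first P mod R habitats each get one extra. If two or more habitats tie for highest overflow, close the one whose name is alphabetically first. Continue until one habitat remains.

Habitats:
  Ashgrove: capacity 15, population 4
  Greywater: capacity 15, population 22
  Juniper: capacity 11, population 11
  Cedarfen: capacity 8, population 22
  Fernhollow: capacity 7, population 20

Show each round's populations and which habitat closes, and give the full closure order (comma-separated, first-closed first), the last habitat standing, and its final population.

Round 1: Ashgrove=4 Cedarfen=22 Fernhollow=20 Greywater=22 Juniper=11 → close Cedarfen (overflow 14)
  22÷4 = 5 each, +1 to first 2
Round 2: Ashgrove=10 Fernhollow=26 Greywater=27 Juniper=16 → close Fernhollow (overflow 19)
  26÷3 = 8 each, +1 to first 2
Round 3: Ashgrove=19 Greywater=36 Juniper=24 → close Greywater (overflow 21)
  36÷2 = 18 each, +1 to first 0
Round 4: Ashgrove=37 Juniper=42 → close Juniper (overflow 31)
  42÷1 = 42 each, +1 to first 0

Closure order: Cedarfen, Fernhollow, Greywater, Juniper
Last habitat: Ashgrove with 79 animals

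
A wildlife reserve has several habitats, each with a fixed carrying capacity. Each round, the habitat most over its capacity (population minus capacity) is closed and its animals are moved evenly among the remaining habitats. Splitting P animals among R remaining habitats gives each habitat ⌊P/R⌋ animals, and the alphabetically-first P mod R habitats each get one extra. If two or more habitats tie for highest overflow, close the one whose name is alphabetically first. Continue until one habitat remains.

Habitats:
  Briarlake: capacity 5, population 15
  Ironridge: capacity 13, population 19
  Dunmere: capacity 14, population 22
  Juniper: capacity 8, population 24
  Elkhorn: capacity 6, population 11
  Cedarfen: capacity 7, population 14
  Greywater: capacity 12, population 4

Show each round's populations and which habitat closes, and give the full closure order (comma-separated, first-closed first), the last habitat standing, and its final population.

Round 1: Briarlake=15 Cedarfen=14 Dunmere=22 Elkhorn=11 Greywater=4 Ironridge=19 Juniper=24 → close Juniper (overflow 16)
  24÷6 = 4 each, +1 to first 0
Round 2: Briarlake=19 Cedarfen=18 Dunmere=26 Elkhorn=15 Greywater=8 Ironridge=23 → close Briarlake (overflow 14)
  19÷5 = 3 each, +1 to first 4
Round 3: Cedarfen=22 Dunmere=30 Elkhorn=19 Greywater=12 Ironridge=26 → close Dunmere (overflow 16)
  30÷4 = 7 each, +1 to first 2
Round 4: Cedarfen=30 Elkhorn=27 Greywater=19 Ironridge=33 → close Cedarfen (overflow 23)
  30÷3 = 10 each, +1 to first 0
Round 5: Elkhorn=37 Greywater=29 Ironridge=43 → close Elkhorn (overflow 31)
  37÷2 = 18 each, +1 to first 1
Round 6: Greywater=48 Ironridge=61 → close Ironridge (overflow 48)
  61÷1 = 61 each, +1 to first 0

Closure order: Juniper, Briarlake, Dunmere, Cedarfen, Elkhorn, Ironridge
Last habitat: Greywater with 109 animals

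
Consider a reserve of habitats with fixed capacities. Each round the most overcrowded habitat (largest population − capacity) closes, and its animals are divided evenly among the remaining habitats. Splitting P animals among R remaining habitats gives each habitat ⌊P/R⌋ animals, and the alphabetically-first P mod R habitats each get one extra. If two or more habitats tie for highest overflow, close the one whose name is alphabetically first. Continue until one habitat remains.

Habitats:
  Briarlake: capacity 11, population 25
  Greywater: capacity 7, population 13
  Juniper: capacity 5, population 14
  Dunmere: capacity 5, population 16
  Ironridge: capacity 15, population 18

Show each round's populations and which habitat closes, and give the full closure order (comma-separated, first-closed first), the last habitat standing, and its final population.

Closure order: Briarlake, Dunmere, Juniper, Greywater
Last habitat: Ironridge with 86 animals

Round 1: Briarlake=25 Dunmere=16 Greywater=13 Ironridge=18 Juniper=14 → close Briarlake (overflow 14)
  25÷4 = 6 each, +1 to first 1
Round 2: Dunmere=23 Greywater=19 Ironridge=24 Juniper=20 → close Dunmere (overflow 18)
  23÷3 = 7 each, +1 to first 2
Round 3: Greywater=27 Ironridge=32 Juniper=27 → close Juniper (overflow 22)
  27÷2 = 13 each, +1 to first 1
Round 4: Greywater=41 Ironridge=45 → close Greywater (overflow 34)
  41÷1 = 41 each, +1 to first 0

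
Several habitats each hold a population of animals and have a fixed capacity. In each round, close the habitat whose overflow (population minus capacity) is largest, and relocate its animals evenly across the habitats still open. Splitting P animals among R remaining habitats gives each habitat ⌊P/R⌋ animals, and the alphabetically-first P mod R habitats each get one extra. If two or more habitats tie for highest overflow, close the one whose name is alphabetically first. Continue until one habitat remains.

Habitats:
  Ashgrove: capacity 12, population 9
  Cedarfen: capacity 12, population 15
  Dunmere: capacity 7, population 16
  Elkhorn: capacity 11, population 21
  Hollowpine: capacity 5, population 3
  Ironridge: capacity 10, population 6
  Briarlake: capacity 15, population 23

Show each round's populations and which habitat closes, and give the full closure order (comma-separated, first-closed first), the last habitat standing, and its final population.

Round 1: Ashgrove=9 Briarlake=23 Cedarfen=15 Dunmere=16 Elkhorn=21 Hollowpine=3 Ironridge=6 → close Elkhorn (overflow 10)
  21÷6 = 3 each, +1 to first 3
Round 2: Ashgrove=13 Briarlake=27 Cedarfen=19 Dunmere=19 Hollowpine=6 Ironridge=9 → close Briarlake (overflow 12)
  27÷5 = 5 each, +1 to first 2
Round 3: Ashgrove=19 Cedarfen=25 Dunmere=24 Hollowpine=11 Ironridge=14 → close Dunmere (overflow 17)
  24÷4 = 6 each, +1 to first 0
Round 4: Ashgrove=25 Cedarfen=31 Hollowpine=17 Ironridge=20 → close Cedarfen (overflow 19)
  31÷3 = 10 each, +1 to first 1
Round 5: Ashgrove=36 Hollowpine=27 Ironridge=30 → close Ashgrove (overflow 24)
  36÷2 = 18 each, +1 to first 0
Round 6: Hollowpine=45 Ironridge=48 → close Hollowpine (overflow 40)
  45÷1 = 45 each, +1 to first 0

Closure order: Elkhorn, Briarlake, Dunmere, Cedarfen, Ashgrove, Hollowpine
Last habitat: Ironridge with 93 animals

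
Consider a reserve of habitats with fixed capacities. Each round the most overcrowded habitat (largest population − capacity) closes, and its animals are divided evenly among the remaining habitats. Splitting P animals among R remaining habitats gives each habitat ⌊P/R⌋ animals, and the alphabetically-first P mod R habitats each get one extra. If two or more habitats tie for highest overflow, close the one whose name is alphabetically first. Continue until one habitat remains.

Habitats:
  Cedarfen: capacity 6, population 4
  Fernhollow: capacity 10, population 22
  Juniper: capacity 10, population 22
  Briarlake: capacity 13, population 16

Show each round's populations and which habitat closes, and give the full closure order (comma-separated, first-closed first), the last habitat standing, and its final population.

Round 1: Briarlake=16 Cedarfen=4 Fernhollow=22 Juniper=22 → close Fernhollow (overflow 12)
  22÷3 = 7 each, +1 to first 1
Round 2: Briarlake=24 Cedarfen=11 Juniper=29 → close Juniper (overflow 19)
  29÷2 = 14 each, +1 to first 1
Round 3: Briarlake=39 Cedarfen=25 → close Briarlake (overflow 26)
  39÷1 = 39 each, +1 to first 0

Closure order: Fernhollow, Juniper, Briarlake
Last habitat: Cedarfen with 64 animals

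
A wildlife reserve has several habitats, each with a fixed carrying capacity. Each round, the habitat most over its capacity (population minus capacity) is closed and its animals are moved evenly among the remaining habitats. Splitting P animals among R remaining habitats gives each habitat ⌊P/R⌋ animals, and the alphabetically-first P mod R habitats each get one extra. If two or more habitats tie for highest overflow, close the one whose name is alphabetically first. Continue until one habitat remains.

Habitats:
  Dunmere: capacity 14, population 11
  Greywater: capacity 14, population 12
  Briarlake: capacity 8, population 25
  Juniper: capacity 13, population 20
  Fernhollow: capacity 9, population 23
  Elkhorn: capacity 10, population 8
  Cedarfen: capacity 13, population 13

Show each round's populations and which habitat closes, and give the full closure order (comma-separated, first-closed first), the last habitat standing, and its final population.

Closure order: Briarlake, Fernhollow, Juniper, Cedarfen, Dunmere, Elkhorn
Last habitat: Greywater with 112 animals

Round 1: Briarlake=25 Cedarfen=13 Dunmere=11 Elkhorn=8 Fernhollow=23 Greywater=12 Juniper=20 → close Briarlake (overflow 17)
  25÷6 = 4 each, +1 to first 1
Round 2: Cedarfen=18 Dunmere=15 Elkhorn=12 Fernhollow=27 Greywater=16 Juniper=24 → close Fernhollow (overflow 18)
  27÷5 = 5 each, +1 to first 2
Round 3: Cedarfen=24 Dunmere=21 Elkhorn=17 Greywater=21 Juniper=29 → close Juniper (overflow 16)
  29÷4 = 7 each, +1 to first 1
Round 4: Cedarfen=32 Dunmere=28 Elkhorn=24 Greywater=28 → close Cedarfen (overflow 19)
  32÷3 = 10 each, +1 to first 2
Round 5: Dunmere=39 Elkhorn=35 Greywater=38 → close Dunmere (overflow 25)
  39÷2 = 19 each, +1 to first 1
Round 6: Elkhorn=55 Greywater=57 → close Elkhorn (overflow 45)
  55÷1 = 55 each, +1 to first 0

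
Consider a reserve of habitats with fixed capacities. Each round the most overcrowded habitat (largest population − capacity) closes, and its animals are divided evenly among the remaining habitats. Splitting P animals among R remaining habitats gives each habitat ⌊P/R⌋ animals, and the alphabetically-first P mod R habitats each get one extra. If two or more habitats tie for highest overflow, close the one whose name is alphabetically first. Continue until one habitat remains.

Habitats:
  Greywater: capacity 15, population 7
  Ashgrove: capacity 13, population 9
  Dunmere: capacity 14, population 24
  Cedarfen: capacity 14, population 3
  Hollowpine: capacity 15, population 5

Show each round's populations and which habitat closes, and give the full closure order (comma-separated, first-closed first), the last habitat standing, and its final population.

Round 1: Ashgrove=9 Cedarfen=3 Dunmere=24 Greywater=7 Hollowpine=5 → close Dunmere (overflow 10)
  24÷4 = 6 each, +1 to first 0
Round 2: Ashgrove=15 Cedarfen=9 Greywater=13 Hollowpine=11 → close Ashgrove (overflow 2)
  15÷3 = 5 each, +1 to first 0
Round 3: Cedarfen=14 Greywater=18 Hollowpine=16 → close Greywater (overflow 3)
  18÷2 = 9 each, +1 to first 0
Round 4: Cedarfen=23 Hollowpine=25 → close Hollowpine (overflow 10)
  25÷1 = 25 each, +1 to first 0

Closure order: Dunmere, Ashgrove, Greywater, Hollowpine
Last habitat: Cedarfen with 48 animals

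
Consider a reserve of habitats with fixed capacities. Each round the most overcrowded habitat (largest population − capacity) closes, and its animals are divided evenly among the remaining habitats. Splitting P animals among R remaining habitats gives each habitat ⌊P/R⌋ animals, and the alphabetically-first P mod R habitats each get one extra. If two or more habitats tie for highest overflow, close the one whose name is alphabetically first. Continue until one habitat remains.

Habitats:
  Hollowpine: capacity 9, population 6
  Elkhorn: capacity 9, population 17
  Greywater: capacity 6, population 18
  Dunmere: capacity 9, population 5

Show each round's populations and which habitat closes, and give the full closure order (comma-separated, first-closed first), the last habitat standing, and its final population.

Round 1: Dunmere=5 Elkhorn=17 Greywater=18 Hollowpine=6 → close Greywater (overflow 12)
  18÷3 = 6 each, +1 to first 0
Round 2: Dunmere=11 Elkhorn=23 Hollowpine=12 → close Elkhorn (overflow 14)
  23÷2 = 11 each, +1 to first 1
Round 3: Dunmere=23 Hollowpine=23 → close Dunmere (overflow 14)
  23÷1 = 23 each, +1 to first 0

Closure order: Greywater, Elkhorn, Dunmere
Last habitat: Hollowpine with 46 animals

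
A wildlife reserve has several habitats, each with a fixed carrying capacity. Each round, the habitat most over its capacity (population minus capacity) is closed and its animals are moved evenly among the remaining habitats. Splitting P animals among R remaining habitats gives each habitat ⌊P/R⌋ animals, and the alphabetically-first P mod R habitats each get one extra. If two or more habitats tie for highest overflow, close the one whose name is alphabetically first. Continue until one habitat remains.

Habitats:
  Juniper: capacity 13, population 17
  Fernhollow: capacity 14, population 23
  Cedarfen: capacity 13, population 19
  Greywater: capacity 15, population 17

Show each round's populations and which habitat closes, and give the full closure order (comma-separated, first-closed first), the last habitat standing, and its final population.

Round 1: Cedarfen=19 Fernhollow=23 Greywater=17 Juniper=17 → close Fernhollow (overflow 9)
  23÷3 = 7 each, +1 to first 2
Round 2: Cedarfen=27 Greywater=25 Juniper=24 → close Cedarfen (overflow 14)
  27÷2 = 13 each, +1 to first 1
Round 3: Greywater=39 Juniper=37 → close Greywater (overflow 24)
  39÷1 = 39 each, +1 to first 0

Closure order: Fernhollow, Cedarfen, Greywater
Last habitat: Juniper with 76 animals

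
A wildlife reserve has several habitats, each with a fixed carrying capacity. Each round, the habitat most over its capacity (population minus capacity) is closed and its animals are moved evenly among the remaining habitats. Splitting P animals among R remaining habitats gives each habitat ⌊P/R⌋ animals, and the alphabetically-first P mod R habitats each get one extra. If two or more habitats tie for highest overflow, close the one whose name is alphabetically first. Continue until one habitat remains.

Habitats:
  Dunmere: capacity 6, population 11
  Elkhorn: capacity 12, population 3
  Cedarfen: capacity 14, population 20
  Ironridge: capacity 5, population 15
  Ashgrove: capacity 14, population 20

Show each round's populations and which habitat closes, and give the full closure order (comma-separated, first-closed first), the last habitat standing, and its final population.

Round 1: Ashgrove=20 Cedarfen=20 Dunmere=11 Elkhorn=3 Ironridge=15 → close Ironridge (overflow 10)
  15÷4 = 3 each, +1 to first 3
Round 2: Ashgrove=24 Cedarfen=24 Dunmere=15 Elkhorn=6 → close Ashgrove (overflow 10)
  24÷3 = 8 each, +1 to first 0
Round 3: Cedarfen=32 Dunmere=23 Elkhorn=14 → close Cedarfen (overflow 18)
  32÷2 = 16 each, +1 to first 0
Round 4: Dunmere=39 Elkhorn=30 → close Dunmere (overflow 33)
  39÷1 = 39 each, +1 to first 0

Closure order: Ironridge, Ashgrove, Cedarfen, Dunmere
Last habitat: Elkhorn with 69 animals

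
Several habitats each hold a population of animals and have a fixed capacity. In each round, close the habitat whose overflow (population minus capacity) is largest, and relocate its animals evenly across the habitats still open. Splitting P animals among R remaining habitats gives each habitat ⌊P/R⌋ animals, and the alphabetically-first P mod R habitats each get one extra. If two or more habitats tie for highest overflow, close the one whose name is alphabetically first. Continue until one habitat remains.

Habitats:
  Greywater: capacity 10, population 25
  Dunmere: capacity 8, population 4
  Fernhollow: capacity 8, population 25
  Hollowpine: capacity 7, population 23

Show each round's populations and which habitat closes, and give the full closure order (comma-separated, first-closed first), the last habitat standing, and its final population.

Round 1: Dunmere=4 Fernhollow=25 Greywater=25 Hollowpine=23 → close Fernhollow (overflow 17)
  25÷3 = 8 each, +1 to first 1
Round 2: Dunmere=13 Greywater=33 Hollowpine=31 → close Hollowpine (overflow 24)
  31÷2 = 15 each, +1 to first 1
Round 3: Dunmere=29 Greywater=48 → close Greywater (overflow 38)
  48÷1 = 48 each, +1 to first 0

Closure order: Fernhollow, Hollowpine, Greywater
Last habitat: Dunmere with 77 animals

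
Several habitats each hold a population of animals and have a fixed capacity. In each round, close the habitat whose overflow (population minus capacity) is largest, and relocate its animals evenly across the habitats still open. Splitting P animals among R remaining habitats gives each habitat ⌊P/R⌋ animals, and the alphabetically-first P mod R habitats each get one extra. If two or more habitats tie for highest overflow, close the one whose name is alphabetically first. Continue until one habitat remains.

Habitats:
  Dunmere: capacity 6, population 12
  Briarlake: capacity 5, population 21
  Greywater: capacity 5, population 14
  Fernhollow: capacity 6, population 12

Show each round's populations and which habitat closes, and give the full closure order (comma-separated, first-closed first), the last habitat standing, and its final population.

Closure order: Briarlake, Greywater, Dunmere
Last habitat: Fernhollow with 59 animals

Round 1: Briarlake=21 Dunmere=12 Fernhollow=12 Greywater=14 → close Briarlake (overflow 16)
  21÷3 = 7 each, +1 to first 0
Round 2: Dunmere=19 Fernhollow=19 Greywater=21 → close Greywater (overflow 16)
  21÷2 = 10 each, +1 to first 1
Round 3: Dunmere=30 Fernhollow=29 → close Dunmere (overflow 24)
  30÷1 = 30 each, +1 to first 0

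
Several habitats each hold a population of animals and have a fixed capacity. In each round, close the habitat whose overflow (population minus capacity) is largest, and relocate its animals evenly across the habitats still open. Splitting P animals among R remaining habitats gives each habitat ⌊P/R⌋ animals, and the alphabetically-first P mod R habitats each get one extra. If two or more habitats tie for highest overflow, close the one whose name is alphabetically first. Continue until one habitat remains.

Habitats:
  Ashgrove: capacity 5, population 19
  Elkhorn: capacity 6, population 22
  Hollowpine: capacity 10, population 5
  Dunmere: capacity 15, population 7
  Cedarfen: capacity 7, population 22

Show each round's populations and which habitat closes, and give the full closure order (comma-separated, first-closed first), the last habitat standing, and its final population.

Closure order: Elkhorn, Cedarfen, Ashgrove, Hollowpine
Last habitat: Dunmere with 75 animals

Round 1: Ashgrove=19 Cedarfen=22 Dunmere=7 Elkhorn=22 Hollowpine=5 → close Elkhorn (overflow 16)
  22÷4 = 5 each, +1 to first 2
Round 2: Ashgrove=25 Cedarfen=28 Dunmere=12 Hollowpine=10 → close Cedarfen (overflow 21)
  28÷3 = 9 each, +1 to first 1
Round 3: Ashgrove=35 Dunmere=21 Hollowpine=19 → close Ashgrove (overflow 30)
  35÷2 = 17 each, +1 to first 1
Round 4: Dunmere=39 Hollowpine=36 → close Hollowpine (overflow 26)
  36÷1 = 36 each, +1 to first 0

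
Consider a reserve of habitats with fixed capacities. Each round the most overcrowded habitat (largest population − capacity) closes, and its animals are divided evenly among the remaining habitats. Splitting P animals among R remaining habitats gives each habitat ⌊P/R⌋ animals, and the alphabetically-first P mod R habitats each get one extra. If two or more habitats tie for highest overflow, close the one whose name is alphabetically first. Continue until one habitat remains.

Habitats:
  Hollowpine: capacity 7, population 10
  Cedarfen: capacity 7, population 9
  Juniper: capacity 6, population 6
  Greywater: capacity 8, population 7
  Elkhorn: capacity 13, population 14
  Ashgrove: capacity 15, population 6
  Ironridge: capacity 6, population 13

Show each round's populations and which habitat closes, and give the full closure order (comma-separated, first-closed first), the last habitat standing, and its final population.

Closure order: Ironridge, Hollowpine, Cedarfen, Elkhorn, Juniper, Greywater
Last habitat: Ashgrove with 65 animals

Round 1: Ashgrove=6 Cedarfen=9 Elkhorn=14 Greywater=7 Hollowpine=10 Ironridge=13 Juniper=6 → close Ironridge (overflow 7)
  13÷6 = 2 each, +1 to first 1
Round 2: Ashgrove=9 Cedarfen=11 Elkhorn=16 Greywater=9 Hollowpine=12 Juniper=8 → close Hollowpine (overflow 5)
  12÷5 = 2 each, +1 to first 2
Round 3: Ashgrove=12 Cedarfen=14 Elkhorn=18 Greywater=11 Juniper=10 → close Cedarfen (overflow 7)
  14÷4 = 3 each, +1 to first 2
Round 4: Ashgrove=16 Elkhorn=22 Greywater=14 Juniper=13 → close Elkhorn (overflow 9)
  22÷3 = 7 each, +1 to first 1
Round 5: Ashgrove=24 Greywater=21 Juniper=20 → close Juniper (overflow 14)
  20÷2 = 10 each, +1 to first 0
Round 6: Ashgrove=34 Greywater=31 → close Greywater (overflow 23)
  31÷1 = 31 each, +1 to first 0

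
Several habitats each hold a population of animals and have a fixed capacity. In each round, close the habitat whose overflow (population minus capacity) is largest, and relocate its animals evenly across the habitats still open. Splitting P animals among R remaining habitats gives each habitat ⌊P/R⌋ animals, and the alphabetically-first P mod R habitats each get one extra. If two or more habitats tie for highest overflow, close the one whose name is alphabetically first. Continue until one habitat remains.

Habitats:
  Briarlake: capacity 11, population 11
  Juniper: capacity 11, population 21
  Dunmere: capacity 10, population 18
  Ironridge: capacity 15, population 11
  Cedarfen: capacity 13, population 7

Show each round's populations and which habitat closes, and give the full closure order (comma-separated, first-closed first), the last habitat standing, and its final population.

Round 1: Briarlake=11 Cedarfen=7 Dunmere=18 Ironridge=11 Juniper=21 → close Juniper (overflow 10)
  21÷4 = 5 each, +1 to first 1
Round 2: Briarlake=17 Cedarfen=12 Dunmere=23 Ironridge=16 → close Dunmere (overflow 13)
  23÷3 = 7 each, +1 to first 2
Round 3: Briarlake=25 Cedarfen=20 Ironridge=23 → close Briarlake (overflow 14)
  25÷2 = 12 each, +1 to first 1
Round 4: Cedarfen=33 Ironridge=35 → close Cedarfen (overflow 20)
  33÷1 = 33 each, +1 to first 0

Closure order: Juniper, Dunmere, Briarlake, Cedarfen
Last habitat: Ironridge with 68 animals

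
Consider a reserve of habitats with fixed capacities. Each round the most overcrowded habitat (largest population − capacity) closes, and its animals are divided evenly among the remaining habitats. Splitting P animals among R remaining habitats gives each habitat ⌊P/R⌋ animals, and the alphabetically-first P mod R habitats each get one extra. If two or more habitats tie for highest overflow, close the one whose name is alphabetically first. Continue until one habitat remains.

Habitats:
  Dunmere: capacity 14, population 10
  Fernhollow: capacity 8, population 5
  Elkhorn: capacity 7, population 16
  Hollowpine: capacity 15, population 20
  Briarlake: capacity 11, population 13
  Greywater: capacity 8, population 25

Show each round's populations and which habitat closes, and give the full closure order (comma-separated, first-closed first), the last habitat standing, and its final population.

Round 1: Briarlake=13 Dunmere=10 Elkhorn=16 Fernhollow=5 Greywater=25 Hollowpine=20 → close Greywater (overflow 17)
  25÷5 = 5 each, +1 to first 0
Round 2: Briarlake=18 Dunmere=15 Elkhorn=21 Fernhollow=10 Hollowpine=25 → close Elkhorn (overflow 14)
  21÷4 = 5 each, +1 to first 1
Round 3: Briarlake=24 Dunmere=20 Fernhollow=15 Hollowpine=30 → close Hollowpine (overflow 15)
  30÷3 = 10 each, +1 to first 0
Round 4: Briarlake=34 Dunmere=30 Fernhollow=25 → close Briarlake (overflow 23)
  34÷2 = 17 each, +1 to first 0
Round 5: Dunmere=47 Fernhollow=42 → close Fernhollow (overflow 34)
  42÷1 = 42 each, +1 to first 0

Closure order: Greywater, Elkhorn, Hollowpine, Briarlake, Fernhollow
Last habitat: Dunmere with 89 animals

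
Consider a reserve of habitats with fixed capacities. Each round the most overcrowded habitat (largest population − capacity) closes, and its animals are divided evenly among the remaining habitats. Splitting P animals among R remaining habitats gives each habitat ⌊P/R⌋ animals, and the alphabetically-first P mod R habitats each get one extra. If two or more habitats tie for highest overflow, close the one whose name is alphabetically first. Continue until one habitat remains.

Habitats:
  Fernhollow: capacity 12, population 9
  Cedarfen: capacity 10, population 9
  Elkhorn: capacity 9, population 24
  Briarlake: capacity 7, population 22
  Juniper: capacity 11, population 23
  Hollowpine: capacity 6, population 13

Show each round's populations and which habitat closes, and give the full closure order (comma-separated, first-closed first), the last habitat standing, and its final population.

Closure order: Briarlake, Elkhorn, Juniper, Hollowpine, Cedarfen
Last habitat: Fernhollow with 100 animals

Round 1: Briarlake=22 Cedarfen=9 Elkhorn=24 Fernhollow=9 Hollowpine=13 Juniper=23 → close Briarlake (overflow 15)
  22÷5 = 4 each, +1 to first 2
Round 2: Cedarfen=14 Elkhorn=29 Fernhollow=13 Hollowpine=17 Juniper=27 → close Elkhorn (overflow 20)
  29÷4 = 7 each, +1 to first 1
Round 3: Cedarfen=22 Fernhollow=20 Hollowpine=24 Juniper=34 → close Juniper (overflow 23)
  34÷3 = 11 each, +1 to first 1
Round 4: Cedarfen=34 Fernhollow=31 Hollowpine=35 → close Hollowpine (overflow 29)
  35÷2 = 17 each, +1 to first 1
Round 5: Cedarfen=52 Fernhollow=48 → close Cedarfen (overflow 42)
  52÷1 = 52 each, +1 to first 0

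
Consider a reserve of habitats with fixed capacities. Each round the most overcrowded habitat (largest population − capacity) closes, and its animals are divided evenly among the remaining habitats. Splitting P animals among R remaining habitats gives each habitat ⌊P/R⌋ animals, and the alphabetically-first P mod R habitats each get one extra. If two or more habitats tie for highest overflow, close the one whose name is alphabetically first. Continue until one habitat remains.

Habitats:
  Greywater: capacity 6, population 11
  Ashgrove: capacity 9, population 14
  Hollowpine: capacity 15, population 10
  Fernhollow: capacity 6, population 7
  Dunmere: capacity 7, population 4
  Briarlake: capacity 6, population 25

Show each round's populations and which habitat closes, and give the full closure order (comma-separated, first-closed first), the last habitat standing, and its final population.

Closure order: Briarlake, Ashgrove, Greywater, Fernhollow, Dunmere
Last habitat: Hollowpine with 71 animals

Round 1: Ashgrove=14 Briarlake=25 Dunmere=4 Fernhollow=7 Greywater=11 Hollowpine=10 → close Briarlake (overflow 19)
  25÷5 = 5 each, +1 to first 0
Round 2: Ashgrove=19 Dunmere=9 Fernhollow=12 Greywater=16 Hollowpine=15 → close Ashgrove (overflow 10)
  19÷4 = 4 each, +1 to first 3
Round 3: Dunmere=14 Fernhollow=17 Greywater=21 Hollowpine=19 → close Greywater (overflow 15)
  21÷3 = 7 each, +1 to first 0
Round 4: Dunmere=21 Fernhollow=24 Hollowpine=26 → close Fernhollow (overflow 18)
  24÷2 = 12 each, +1 to first 0
Round 5: Dunmere=33 Hollowpine=38 → close Dunmere (overflow 26)
  33÷1 = 33 each, +1 to first 0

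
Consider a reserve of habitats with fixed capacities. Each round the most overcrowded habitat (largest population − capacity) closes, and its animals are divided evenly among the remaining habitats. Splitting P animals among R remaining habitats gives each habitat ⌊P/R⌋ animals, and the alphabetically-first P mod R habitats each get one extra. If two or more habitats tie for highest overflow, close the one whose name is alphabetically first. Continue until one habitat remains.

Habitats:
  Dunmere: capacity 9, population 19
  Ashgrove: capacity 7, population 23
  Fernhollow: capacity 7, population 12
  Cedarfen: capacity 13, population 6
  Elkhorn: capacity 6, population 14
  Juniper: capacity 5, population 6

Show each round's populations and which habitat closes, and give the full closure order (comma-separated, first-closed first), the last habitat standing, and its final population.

Round 1: Ashgrove=23 Cedarfen=6 Dunmere=19 Elkhorn=14 Fernhollow=12 Juniper=6 → close Ashgrove (overflow 16)
  23÷5 = 4 each, +1 to first 3
Round 2: Cedarfen=11 Dunmere=24 Elkhorn=19 Fernhollow=16 Juniper=10 → close Dunmere (overflow 15)
  24÷4 = 6 each, +1 to first 0
Round 3: Cedarfen=17 Elkhorn=25 Fernhollow=22 Juniper=16 → close Elkhorn (overflow 19)
  25÷3 = 8 each, +1 to first 1
Round 4: Cedarfen=26 Fernhollow=30 Juniper=24 → close Fernhollow (overflow 23)
  30÷2 = 15 each, +1 to first 0
Round 5: Cedarfen=41 Juniper=39 → close Juniper (overflow 34)
  39÷1 = 39 each, +1 to first 0

Closure order: Ashgrove, Dunmere, Elkhorn, Fernhollow, Juniper
Last habitat: Cedarfen with 80 animals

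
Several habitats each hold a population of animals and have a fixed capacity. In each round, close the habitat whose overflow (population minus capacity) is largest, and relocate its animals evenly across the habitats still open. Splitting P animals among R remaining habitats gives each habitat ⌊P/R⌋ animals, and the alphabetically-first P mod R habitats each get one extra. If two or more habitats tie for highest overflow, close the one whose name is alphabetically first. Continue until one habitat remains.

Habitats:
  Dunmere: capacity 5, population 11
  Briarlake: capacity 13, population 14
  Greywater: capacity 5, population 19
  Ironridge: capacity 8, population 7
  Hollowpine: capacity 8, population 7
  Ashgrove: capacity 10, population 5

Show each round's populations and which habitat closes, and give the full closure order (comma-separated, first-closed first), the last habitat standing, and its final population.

Closure order: Greywater, Dunmere, Briarlake, Hollowpine, Ironridge
Last habitat: Ashgrove with 63 animals

Round 1: Ashgrove=5 Briarlake=14 Dunmere=11 Greywater=19 Hollowpine=7 Ironridge=7 → close Greywater (overflow 14)
  19÷5 = 3 each, +1 to first 4
Round 2: Ashgrove=9 Briarlake=18 Dunmere=15 Hollowpine=11 Ironridge=10 → close Dunmere (overflow 10)
  15÷4 = 3 each, +1 to first 3
Round 3: Ashgrove=13 Briarlake=22 Hollowpine=15 Ironridge=13 → close Briarlake (overflow 9)
  22÷3 = 7 each, +1 to first 1
Round 4: Ashgrove=21 Hollowpine=22 Ironridge=20 → close Hollowpine (overflow 14)
  22÷2 = 11 each, +1 to first 0
Round 5: Ashgrove=32 Ironridge=31 → close Ironridge (overflow 23)
  31÷1 = 31 each, +1 to first 0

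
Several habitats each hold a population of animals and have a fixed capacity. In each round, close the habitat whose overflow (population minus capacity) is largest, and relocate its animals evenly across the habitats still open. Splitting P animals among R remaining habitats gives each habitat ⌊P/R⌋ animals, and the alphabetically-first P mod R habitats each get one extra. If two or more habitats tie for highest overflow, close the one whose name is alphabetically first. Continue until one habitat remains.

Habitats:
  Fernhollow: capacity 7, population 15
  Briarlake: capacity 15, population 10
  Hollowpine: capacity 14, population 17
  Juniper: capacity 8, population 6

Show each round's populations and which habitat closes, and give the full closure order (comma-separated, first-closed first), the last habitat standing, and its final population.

Closure order: Fernhollow, Hollowpine, Juniper
Last habitat: Briarlake with 48 animals

Round 1: Briarlake=10 Fernhollow=15 Hollowpine=17 Juniper=6 → close Fernhollow (overflow 8)
  15÷3 = 5 each, +1 to first 0
Round 2: Briarlake=15 Hollowpine=22 Juniper=11 → close Hollowpine (overflow 8)
  22÷2 = 11 each, +1 to first 0
Round 3: Briarlake=26 Juniper=22 → close Juniper (overflow 14)
  22÷1 = 22 each, +1 to first 0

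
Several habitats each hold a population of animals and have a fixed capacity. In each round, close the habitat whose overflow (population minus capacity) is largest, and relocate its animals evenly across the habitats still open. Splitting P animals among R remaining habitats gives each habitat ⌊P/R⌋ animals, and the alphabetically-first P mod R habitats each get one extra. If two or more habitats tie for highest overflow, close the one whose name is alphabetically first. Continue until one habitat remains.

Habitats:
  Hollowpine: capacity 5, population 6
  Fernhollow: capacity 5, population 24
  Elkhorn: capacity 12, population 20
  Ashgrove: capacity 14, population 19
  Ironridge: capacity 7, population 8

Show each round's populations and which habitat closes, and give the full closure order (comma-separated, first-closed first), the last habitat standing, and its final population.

Closure order: Fernhollow, Elkhorn, Ashgrove, Hollowpine
Last habitat: Ironridge with 77 animals

Round 1: Ashgrove=19 Elkhorn=20 Fernhollow=24 Hollowpine=6 Ironridge=8 → close Fernhollow (overflow 19)
  24÷4 = 6 each, +1 to first 0
Round 2: Ashgrove=25 Elkhorn=26 Hollowpine=12 Ironridge=14 → close Elkhorn (overflow 14)
  26÷3 = 8 each, +1 to first 2
Round 3: Ashgrove=34 Hollowpine=21 Ironridge=22 → close Ashgrove (overflow 20)
  34÷2 = 17 each, +1 to first 0
Round 4: Hollowpine=38 Ironridge=39 → close Hollowpine (overflow 33)
  38÷1 = 38 each, +1 to first 0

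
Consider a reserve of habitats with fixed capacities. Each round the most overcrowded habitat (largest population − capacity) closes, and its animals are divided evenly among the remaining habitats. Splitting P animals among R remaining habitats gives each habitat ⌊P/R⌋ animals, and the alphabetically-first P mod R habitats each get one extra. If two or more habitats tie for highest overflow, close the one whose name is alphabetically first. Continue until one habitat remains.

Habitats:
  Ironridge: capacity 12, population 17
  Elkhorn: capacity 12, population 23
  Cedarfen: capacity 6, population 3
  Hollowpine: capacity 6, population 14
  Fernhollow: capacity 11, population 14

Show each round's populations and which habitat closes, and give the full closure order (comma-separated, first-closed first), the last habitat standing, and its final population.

Closure order: Elkhorn, Hollowpine, Fernhollow, Ironridge
Last habitat: Cedarfen with 71 animals

Round 1: Cedarfen=3 Elkhorn=23 Fernhollow=14 Hollowpine=14 Ironridge=17 → close Elkhorn (overflow 11)
  23÷4 = 5 each, +1 to first 3
Round 2: Cedarfen=9 Fernhollow=20 Hollowpine=20 Ironridge=22 → close Hollowpine (overflow 14)
  20÷3 = 6 each, +1 to first 2
Round 3: Cedarfen=16 Fernhollow=27 Ironridge=28 → close Fernhollow (overflow 16)
  27÷2 = 13 each, +1 to first 1
Round 4: Cedarfen=30 Ironridge=41 → close Ironridge (overflow 29)
  41÷1 = 41 each, +1 to first 0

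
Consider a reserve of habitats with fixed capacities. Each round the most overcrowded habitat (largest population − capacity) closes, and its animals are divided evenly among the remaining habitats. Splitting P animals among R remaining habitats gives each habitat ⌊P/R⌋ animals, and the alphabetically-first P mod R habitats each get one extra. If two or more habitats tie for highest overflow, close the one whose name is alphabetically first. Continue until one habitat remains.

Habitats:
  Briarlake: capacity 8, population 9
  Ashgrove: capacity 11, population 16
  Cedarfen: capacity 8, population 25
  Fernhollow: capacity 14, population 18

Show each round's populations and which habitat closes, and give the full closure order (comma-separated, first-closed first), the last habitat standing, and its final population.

Closure order: Cedarfen, Ashgrove, Fernhollow
Last habitat: Briarlake with 68 animals

Round 1: Ashgrove=16 Briarlake=9 Cedarfen=25 Fernhollow=18 → close Cedarfen (overflow 17)
  25÷3 = 8 each, +1 to first 1
Round 2: Ashgrove=25 Briarlake=17 Fernhollow=26 → close Ashgrove (overflow 14)
  25÷2 = 12 each, +1 to first 1
Round 3: Briarlake=30 Fernhollow=38 → close Fernhollow (overflow 24)
  38÷1 = 38 each, +1 to first 0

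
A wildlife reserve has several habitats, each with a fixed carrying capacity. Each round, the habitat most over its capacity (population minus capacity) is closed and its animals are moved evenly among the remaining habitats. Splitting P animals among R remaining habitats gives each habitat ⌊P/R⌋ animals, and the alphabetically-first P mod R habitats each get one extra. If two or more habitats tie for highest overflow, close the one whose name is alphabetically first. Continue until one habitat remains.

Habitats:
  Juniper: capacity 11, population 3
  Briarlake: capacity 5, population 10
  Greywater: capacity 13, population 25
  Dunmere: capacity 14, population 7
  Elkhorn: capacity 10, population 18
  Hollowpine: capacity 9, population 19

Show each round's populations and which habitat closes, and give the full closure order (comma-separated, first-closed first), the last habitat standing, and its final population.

Round 1: Briarlake=10 Dunmere=7 Elkhorn=18 Greywater=25 Hollowpine=19 Juniper=3 → close Greywater (overflow 12)
  25÷5 = 5 each, +1 to first 0
Round 2: Briarlake=15 Dunmere=12 Elkhorn=23 Hollowpine=24 Juniper=8 → close Hollowpine (overflow 15)
  24÷4 = 6 each, +1 to first 0
Round 3: Briarlake=21 Dunmere=18 Elkhorn=29 Juniper=14 → close Elkhorn (overflow 19)
  29÷3 = 9 each, +1 to first 2
Round 4: Briarlake=31 Dunmere=28 Juniper=23 → close Briarlake (overflow 26)
  31÷2 = 15 each, +1 to first 1
Round 5: Dunmere=44 Juniper=38 → close Dunmere (overflow 30)
  44÷1 = 44 each, +1 to first 0

Closure order: Greywater, Hollowpine, Elkhorn, Briarlake, Dunmere
Last habitat: Juniper with 82 animals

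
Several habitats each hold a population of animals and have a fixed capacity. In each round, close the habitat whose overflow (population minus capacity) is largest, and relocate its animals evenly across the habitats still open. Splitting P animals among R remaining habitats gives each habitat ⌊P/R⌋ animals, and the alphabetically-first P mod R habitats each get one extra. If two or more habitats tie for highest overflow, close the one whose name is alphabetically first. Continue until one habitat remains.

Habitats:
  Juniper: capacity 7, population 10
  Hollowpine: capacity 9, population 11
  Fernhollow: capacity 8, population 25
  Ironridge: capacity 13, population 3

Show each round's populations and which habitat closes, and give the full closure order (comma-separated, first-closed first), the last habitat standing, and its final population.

Closure order: Fernhollow, Hollowpine, Juniper
Last habitat: Ironridge with 49 animals

Round 1: Fernhollow=25 Hollowpine=11 Ironridge=3 Juniper=10 → close Fernhollow (overflow 17)
  25÷3 = 8 each, +1 to first 1
Round 2: Hollowpine=20 Ironridge=11 Juniper=18 → close Hollowpine (overflow 11)
  20÷2 = 10 each, +1 to first 0
Round 3: Ironridge=21 Juniper=28 → close Juniper (overflow 21)
  28÷1 = 28 each, +1 to first 0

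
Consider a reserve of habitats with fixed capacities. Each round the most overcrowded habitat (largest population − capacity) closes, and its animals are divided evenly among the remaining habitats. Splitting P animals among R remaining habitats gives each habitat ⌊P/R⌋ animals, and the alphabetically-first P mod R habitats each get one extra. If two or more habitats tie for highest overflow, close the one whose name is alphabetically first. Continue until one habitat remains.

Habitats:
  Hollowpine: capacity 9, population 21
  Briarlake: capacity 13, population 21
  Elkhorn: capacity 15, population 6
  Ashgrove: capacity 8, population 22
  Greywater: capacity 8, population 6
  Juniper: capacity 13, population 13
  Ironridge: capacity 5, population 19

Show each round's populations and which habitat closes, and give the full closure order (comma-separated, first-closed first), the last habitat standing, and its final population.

Closure order: Ashgrove, Ironridge, Hollowpine, Briarlake, Greywater, Juniper
Last habitat: Elkhorn with 108 animals

Round 1: Ashgrove=22 Briarlake=21 Elkhorn=6 Greywater=6 Hollowpine=21 Ironridge=19 Juniper=13 → close Ashgrove (overflow 14)
  22÷6 = 3 each, +1 to first 4
Round 2: Briarlake=25 Elkhorn=10 Greywater=10 Hollowpine=25 Ironridge=22 Juniper=16 → close Ironridge (overflow 17)
  22÷5 = 4 each, +1 to first 2
Round 3: Briarlake=30 Elkhorn=15 Greywater=14 Hollowpine=29 Juniper=20 → close Hollowpine (overflow 20)
  29÷4 = 7 each, +1 to first 1
Round 4: Briarlake=38 Elkhorn=22 Greywater=21 Juniper=27 → close Briarlake (overflow 25)
  38÷3 = 12 each, +1 to first 2
Round 5: Elkhorn=35 Greywater=34 Juniper=39 → close Greywater (overflow 26)
  34÷2 = 17 each, +1 to first 0
Round 6: Elkhorn=52 Juniper=56 → close Juniper (overflow 43)
  56÷1 = 56 each, +1 to first 0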